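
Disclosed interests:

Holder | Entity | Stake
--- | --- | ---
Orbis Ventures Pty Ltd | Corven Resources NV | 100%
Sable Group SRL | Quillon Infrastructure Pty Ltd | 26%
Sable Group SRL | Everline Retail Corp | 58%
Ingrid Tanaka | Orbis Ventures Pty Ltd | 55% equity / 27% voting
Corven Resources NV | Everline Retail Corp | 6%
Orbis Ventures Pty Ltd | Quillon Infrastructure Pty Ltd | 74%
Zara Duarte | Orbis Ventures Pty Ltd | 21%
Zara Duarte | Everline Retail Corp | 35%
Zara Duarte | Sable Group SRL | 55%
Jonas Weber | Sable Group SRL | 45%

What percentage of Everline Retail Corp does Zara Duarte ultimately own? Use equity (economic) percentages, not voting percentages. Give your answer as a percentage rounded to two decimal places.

68.16%

Zara reaches Everline along 3 paths.
Via Sable: 55% × 58% = 31.9%.
Via Orbis → Corven: 21% × 100% × 6% = 1.26%.
Direct stake: 35% = 35%.
Total: 31.9% + 1.26% + 35% = 68.16%.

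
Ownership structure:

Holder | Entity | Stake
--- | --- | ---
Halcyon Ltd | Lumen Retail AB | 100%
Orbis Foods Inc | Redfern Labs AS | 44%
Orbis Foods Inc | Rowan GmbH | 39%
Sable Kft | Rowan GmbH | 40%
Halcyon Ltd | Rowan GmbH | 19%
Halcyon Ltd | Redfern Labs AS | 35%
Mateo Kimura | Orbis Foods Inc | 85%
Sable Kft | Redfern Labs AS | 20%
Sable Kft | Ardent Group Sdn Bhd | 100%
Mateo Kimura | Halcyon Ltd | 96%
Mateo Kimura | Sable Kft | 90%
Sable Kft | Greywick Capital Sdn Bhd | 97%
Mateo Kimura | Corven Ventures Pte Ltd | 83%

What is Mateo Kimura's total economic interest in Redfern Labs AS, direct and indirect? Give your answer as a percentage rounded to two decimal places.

Mateo reaches Redfern along 3 paths.
Via Halcyon: 96% × 35% = 33.6%.
Via Orbis: 85% × 44% = 37.4%.
Via Sable: 90% × 20% = 18%.
Total: 33.6% + 37.4% + 18% = 89%.
Rounded: 89.00%.

89.00%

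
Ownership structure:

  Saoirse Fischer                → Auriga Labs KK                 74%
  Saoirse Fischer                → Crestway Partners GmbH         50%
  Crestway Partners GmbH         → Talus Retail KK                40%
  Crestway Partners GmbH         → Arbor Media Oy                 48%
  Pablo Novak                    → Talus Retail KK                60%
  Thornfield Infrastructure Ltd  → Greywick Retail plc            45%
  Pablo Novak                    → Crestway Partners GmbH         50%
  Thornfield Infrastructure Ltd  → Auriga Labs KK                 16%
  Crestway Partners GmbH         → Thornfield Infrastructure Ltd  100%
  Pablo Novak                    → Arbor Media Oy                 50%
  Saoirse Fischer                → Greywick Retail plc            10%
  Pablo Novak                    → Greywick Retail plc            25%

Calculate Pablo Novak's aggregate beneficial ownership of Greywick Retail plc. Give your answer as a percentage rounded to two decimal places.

47.50%

Pablo reaches Greywick along 2 paths.
Via Crestway → Thornfield: 50% × 100% × 45% = 22.5%.
Direct stake: 25% = 25%.
Total: 22.5% + 25% = 47.5%.
Rounded: 47.50%.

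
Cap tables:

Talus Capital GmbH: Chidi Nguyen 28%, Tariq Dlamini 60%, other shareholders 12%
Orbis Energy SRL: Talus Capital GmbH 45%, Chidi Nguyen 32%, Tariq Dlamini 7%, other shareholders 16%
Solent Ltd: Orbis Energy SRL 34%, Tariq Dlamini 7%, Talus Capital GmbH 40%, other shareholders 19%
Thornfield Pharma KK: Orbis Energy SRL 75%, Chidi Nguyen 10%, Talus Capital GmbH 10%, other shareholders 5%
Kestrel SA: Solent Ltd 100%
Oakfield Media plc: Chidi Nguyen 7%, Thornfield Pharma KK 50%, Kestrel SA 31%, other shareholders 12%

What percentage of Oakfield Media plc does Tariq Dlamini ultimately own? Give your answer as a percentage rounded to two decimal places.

Tariq reaches Oakfield along 7 paths.
Via Talus → Orbis → Thornfield: 60% × 45% × 75% × 50% = 10.125%.
Via Orbis → Thornfield: 7% × 75% × 50% = 2.625%.
Via Talus → Thornfield: 60% × 10% × 50% = 3%.
Via Talus → Orbis → Solent → Kestrel: 60% × 45% × 34% × 100% × 31% = 2.8458%.
Via Orbis → Solent → Kestrel: 7% × 34% × 100% × 31% = 0.7378%.
Via Solent → Kestrel: 7% × 100% × 31% = 2.17%.
Via Talus → Solent → Kestrel: 60% × 40% × 100% × 31% = 7.44%.
Total: 10.125% + 2.625% + 3% + 2.8458% + 0.7378% + 2.17% + 7.44% = 28.9436%.
Rounded: 28.94%.

28.94%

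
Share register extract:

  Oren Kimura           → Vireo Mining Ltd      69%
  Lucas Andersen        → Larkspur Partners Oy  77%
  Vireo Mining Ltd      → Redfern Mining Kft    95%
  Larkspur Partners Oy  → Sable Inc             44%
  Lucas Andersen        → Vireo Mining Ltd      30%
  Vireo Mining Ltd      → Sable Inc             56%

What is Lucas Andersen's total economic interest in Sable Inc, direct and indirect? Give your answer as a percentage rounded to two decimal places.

50.68%

Lucas reaches Sable along 2 paths.
Via Vireo: 30% × 56% = 16.8%.
Via Larkspur: 77% × 44% = 33.88%.
Total: 16.8% + 33.88% = 50.68%.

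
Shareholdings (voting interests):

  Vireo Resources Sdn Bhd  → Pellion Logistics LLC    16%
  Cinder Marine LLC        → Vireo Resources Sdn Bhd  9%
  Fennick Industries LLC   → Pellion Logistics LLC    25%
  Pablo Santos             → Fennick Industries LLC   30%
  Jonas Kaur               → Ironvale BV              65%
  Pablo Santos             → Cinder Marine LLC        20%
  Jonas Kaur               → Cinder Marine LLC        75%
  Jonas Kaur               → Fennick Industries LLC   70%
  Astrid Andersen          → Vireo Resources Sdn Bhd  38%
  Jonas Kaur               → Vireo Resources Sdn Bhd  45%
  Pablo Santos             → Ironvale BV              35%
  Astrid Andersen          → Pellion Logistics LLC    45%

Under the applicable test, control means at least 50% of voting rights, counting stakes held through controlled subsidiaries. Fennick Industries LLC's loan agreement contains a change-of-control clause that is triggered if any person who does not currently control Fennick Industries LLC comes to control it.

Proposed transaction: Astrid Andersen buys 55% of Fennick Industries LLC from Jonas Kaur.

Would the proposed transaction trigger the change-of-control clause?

The purchase adds only to Astrid's holdings (Jonas's stake shrinks), so Astrid is the only person who could newly come to control Fennick.
Astrid's largest direct stake is 45% in Pellion, which does not meet the threshold, so Astrid controls no company.
Neither Astrid nor any entity Astrid controls holds any voting interest in Fennick.
So before the transaction, Astrid does not control Fennick.
After the purchase, Astrid holds 55% of Fennick directly, and Jonas's stake falls to 15%.
Astrid holds 55% of Fennick, so Astrid controls Fennick.
Astrid did not control Fennick before and does after, so the clause is triggered.

Yes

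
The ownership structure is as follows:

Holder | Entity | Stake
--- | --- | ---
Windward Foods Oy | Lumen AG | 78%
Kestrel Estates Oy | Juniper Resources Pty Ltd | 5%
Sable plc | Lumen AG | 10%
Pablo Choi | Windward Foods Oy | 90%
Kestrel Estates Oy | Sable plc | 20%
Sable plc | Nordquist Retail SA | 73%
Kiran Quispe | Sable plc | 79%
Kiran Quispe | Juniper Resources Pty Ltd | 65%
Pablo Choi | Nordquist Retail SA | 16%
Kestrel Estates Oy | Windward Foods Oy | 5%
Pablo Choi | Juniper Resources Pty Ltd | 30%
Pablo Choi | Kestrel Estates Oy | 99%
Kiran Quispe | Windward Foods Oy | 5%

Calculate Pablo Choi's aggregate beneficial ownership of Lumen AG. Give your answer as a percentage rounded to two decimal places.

Pablo reaches Lumen along 3 paths.
Via Windward: 90% × 78% = 70.2%.
Via Kestrel → Windward: 99% × 5% × 78% = 3.861%.
Via Kestrel → Sable: 99% × 20% × 10% = 1.98%.
Total: 70.2% + 3.861% + 1.98% = 76.041%.
Rounded: 76.04%.

76.04%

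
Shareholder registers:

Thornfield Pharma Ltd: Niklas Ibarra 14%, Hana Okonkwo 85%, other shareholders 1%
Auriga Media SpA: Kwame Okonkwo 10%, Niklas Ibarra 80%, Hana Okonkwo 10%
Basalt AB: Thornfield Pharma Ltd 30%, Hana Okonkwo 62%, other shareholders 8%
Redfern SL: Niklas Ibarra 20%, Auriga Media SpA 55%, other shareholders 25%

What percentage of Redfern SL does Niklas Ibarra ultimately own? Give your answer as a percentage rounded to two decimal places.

64.00%

Niklas reaches Redfern along 2 paths.
Direct stake: 20% = 20%.
Via Auriga: 80% × 55% = 44%.
Total: 20% + 44% = 64%.
Rounded: 64.00%.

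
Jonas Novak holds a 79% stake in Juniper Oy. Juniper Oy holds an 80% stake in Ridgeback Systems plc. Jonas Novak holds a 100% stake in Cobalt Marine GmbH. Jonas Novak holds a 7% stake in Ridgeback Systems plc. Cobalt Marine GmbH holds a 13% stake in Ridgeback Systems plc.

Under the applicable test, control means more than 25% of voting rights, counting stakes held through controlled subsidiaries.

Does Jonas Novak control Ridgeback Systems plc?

Jonas holds 100% of Cobalt, so Jonas controls Cobalt.
Jonas holds 79% of Juniper, so Jonas controls Juniper.
Jonas and Cobalt and Juniper together hold 7% + 13% + 80% = 100% of Ridgeback, so Jonas controls Ridgeback.

Yes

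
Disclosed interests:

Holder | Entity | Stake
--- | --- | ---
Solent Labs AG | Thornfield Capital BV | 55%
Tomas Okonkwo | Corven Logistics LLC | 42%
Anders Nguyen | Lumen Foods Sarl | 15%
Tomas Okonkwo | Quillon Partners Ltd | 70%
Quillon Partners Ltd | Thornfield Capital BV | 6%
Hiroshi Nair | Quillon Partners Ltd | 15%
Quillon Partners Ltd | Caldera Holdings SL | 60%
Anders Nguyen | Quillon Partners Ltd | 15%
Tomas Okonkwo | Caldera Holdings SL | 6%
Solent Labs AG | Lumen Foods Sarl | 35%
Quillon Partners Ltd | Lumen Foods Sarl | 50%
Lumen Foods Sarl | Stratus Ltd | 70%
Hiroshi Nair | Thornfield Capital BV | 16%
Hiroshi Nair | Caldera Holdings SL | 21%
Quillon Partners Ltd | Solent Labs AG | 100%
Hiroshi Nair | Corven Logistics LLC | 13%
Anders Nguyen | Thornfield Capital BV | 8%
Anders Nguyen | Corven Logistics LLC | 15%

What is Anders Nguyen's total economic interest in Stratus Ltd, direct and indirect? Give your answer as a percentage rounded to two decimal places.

19.43%

Anders reaches Stratus along 3 paths.
Via Quillon → Solent → Lumen: 15% × 100% × 35% × 70% = 3.675%.
Via Lumen: 15% × 70% = 10.5%.
Via Quillon → Lumen: 15% × 50% × 70% = 5.25%.
Total: 3.675% + 10.5% + 5.25% = 19.425%.
Rounded: 19.43%.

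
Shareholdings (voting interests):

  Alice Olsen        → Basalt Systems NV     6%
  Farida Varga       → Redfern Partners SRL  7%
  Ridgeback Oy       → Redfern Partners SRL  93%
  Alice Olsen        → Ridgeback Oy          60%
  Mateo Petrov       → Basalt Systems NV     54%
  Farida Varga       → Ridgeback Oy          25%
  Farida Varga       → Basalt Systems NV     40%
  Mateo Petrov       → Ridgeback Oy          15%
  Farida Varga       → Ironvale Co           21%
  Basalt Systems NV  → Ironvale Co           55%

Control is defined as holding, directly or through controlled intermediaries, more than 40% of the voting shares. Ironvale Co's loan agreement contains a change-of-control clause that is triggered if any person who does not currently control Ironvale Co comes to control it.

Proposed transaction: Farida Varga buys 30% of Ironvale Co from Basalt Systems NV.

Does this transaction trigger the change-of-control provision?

Yes

The purchase adds only to Farida's holdings (Basalt's stake shrinks), so Farida is the only person who could newly come to control Ironvale.
Farida's largest direct stake is 40% in Basalt, which does not meet the threshold, so Farida controls no company.
In Ironvale, Farida's side holds only 21%, not > 40%.
So before the transaction, Farida does not control Ironvale.
After the purchase, Farida's direct stake in Ironvale rises to 21% + 30% = 51%, and Basalt's stake falls to 25%.
Farida holds 51% of Ironvale, so Farida controls Ironvale.
Farida did not control Ironvale before and does after, so the clause is triggered.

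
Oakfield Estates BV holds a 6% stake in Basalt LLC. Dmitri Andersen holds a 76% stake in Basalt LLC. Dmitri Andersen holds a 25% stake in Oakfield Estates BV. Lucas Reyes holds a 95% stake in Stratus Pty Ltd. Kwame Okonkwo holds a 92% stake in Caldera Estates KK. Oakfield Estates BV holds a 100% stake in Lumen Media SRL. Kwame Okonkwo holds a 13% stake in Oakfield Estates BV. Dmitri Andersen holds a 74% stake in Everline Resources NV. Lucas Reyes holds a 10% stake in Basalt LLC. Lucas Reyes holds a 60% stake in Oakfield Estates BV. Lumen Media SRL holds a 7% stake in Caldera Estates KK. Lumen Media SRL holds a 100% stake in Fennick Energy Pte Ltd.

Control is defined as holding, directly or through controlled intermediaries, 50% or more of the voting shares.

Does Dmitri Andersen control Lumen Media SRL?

Dmitri holds 74% of Everline, so Dmitri controls Everline.
Dmitri holds 76% of Basalt, so Dmitri controls Basalt.
Neither Dmitri nor any entity Dmitri controls holds any voting interest in Lumen.
So Dmitri does not control Lumen.

No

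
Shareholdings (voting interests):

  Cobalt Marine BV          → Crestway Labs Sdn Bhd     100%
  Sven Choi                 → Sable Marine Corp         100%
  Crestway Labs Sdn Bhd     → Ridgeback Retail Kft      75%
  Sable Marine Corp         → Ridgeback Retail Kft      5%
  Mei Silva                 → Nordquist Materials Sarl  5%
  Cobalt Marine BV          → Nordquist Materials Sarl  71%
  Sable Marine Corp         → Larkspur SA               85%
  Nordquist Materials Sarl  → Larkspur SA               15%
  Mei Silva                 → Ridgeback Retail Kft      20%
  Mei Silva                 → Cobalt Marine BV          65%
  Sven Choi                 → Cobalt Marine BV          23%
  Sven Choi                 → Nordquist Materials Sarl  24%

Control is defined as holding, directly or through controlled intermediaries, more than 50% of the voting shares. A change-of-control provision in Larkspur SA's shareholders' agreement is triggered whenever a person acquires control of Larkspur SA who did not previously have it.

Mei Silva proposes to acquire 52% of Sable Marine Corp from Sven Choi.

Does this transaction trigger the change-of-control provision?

Yes

The purchase adds only to Mei's holdings (Sven's stake shrinks), so Mei is the only person who could newly come to control Larkspur.
Mei holds 65% of Cobalt, so Mei controls Cobalt.
Cobalt holds 100% of Crestway, so Mei controls Crestway.
Cobalt and Mei together hold 71% + 5% = 76% of Nordquist, so Mei controls Nordquist.
Mei and Crestway together hold 20% + 75% = 95% of Ridgeback, so Mei controls Ridgeback.
In Larkspur, Mei's side holds only 15%, not > 50%.
So before the transaction, Mei does not control Larkspur.
After the purchase, Mei holds 52% of Sable directly, and Sven's stake falls to 48%.
Mei holds 52% of Sable, so Mei controls Sable.
Sable and Nordquist together hold 85% + 15% = 100% of Larkspur, so Mei controls Larkspur.
Mei did not control Larkspur before and does after, so the clause is triggered.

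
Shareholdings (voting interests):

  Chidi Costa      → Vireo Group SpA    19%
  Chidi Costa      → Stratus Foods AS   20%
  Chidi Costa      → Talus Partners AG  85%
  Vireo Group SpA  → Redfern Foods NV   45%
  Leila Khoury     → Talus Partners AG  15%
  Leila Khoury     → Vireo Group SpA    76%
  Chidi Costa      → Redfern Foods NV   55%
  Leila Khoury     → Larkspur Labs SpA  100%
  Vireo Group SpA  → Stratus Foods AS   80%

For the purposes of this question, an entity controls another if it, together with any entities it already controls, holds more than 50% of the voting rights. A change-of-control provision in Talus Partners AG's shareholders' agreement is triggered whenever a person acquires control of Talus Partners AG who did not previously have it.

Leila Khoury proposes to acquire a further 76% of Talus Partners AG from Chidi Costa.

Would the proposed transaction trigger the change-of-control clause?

Yes

The purchase adds only to Leila's holdings (Chidi's stake shrinks), so Leila is the only person who could newly come to control Talus.
Leila holds 100% of Larkspur, so Leila controls Larkspur.
Leila holds 76% of Vireo, so Leila controls Vireo.
Vireo holds 80% of Stratus, so Leila controls Stratus.
In Talus, Leila's side holds only 15%, not > 50%.
So before the transaction, Leila does not control Talus.
After the purchase, Leila's direct stake in Talus rises to 15% + 76% = 91%, and Chidi's stake falls to 9%.
Leila holds 91% of Talus, so Leila controls Talus.
Leila did not control Talus before and does after, so the clause is triggered.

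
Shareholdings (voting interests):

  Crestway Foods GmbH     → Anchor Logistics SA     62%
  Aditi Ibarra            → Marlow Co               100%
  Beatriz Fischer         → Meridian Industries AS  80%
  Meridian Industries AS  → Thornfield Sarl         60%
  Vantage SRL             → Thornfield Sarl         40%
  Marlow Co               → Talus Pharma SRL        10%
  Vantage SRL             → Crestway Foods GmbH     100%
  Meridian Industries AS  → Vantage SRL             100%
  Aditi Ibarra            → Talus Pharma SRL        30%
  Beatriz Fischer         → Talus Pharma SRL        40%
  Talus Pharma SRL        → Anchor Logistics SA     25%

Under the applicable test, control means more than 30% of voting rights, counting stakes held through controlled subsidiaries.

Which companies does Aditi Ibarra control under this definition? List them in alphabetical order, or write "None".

Aditi holds 100% of Marlow, so Aditi controls Marlow.
Marlow and Aditi together hold 10% + 30% = 40% of Talus, so Aditi controls Talus.
No other company's threshold is met.

Marlow Co, Talus Pharma SRL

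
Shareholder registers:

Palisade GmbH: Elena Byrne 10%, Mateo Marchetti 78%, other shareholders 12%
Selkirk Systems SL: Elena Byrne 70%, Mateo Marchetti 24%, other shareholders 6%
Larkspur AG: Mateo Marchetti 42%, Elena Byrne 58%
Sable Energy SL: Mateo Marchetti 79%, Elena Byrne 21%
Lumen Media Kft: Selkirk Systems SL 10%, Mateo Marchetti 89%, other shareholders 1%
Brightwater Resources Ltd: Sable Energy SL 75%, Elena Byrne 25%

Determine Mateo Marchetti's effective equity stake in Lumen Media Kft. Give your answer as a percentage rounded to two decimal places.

91.40%

Mateo reaches Lumen along 2 paths.
Via Selkirk: 24% × 10% = 2.4%.
Direct stake: 89% = 89%.
Total: 2.4% + 89% = 91.4%.
Rounded: 91.40%.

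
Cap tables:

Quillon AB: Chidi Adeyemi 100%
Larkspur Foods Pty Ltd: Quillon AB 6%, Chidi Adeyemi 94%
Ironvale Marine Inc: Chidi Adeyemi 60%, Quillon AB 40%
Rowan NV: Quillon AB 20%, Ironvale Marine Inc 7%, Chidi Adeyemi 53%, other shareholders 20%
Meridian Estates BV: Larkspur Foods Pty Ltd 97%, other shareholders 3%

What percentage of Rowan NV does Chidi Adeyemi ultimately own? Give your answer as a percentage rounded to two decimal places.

80.00%

Chidi reaches Rowan along 4 paths.
Via Quillon: 100% × 20% = 20%.
Via Ironvale: 60% × 7% = 4.2%.
Via Quillon → Ironvale: 100% × 40% × 7% = 2.8%.
Direct stake: 53% = 53%.
Total: 20% + 4.2% + 2.8% + 53% = 80%.
Rounded: 80.00%.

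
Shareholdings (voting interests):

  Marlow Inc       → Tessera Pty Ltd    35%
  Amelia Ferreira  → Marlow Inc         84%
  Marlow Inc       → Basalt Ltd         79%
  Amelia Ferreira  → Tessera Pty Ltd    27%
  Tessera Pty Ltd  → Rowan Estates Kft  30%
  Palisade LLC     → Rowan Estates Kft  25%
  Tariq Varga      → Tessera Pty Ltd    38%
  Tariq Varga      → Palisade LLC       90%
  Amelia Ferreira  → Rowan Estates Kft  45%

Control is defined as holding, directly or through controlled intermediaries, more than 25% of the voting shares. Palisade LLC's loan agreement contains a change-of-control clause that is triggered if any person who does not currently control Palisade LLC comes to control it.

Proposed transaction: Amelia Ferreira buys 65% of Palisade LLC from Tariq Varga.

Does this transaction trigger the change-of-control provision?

Yes

The purchase adds only to Amelia's holdings (Tariq's stake shrinks), so Amelia is the only person who could newly come to control Palisade.
Amelia holds 84% of Marlow, so Amelia controls Marlow.
Amelia and Marlow together hold 27% + 35% = 62% of Tessera, so Amelia controls Tessera.
Marlow holds 79% of Basalt, so Amelia controls Basalt.
Amelia and Tessera together hold 45% + 30% = 75% of Rowan, so Amelia controls Rowan.
Neither Amelia nor any entity Amelia controls holds any voting interest in Palisade.
So before the transaction, Amelia does not control Palisade.
After the purchase, Amelia holds 65% of Palisade directly, and Tariq's stake falls to 25%.
Amelia holds 65% of Palisade, so Amelia controls Palisade.
Amelia did not control Palisade before and does after, so the clause is triggered.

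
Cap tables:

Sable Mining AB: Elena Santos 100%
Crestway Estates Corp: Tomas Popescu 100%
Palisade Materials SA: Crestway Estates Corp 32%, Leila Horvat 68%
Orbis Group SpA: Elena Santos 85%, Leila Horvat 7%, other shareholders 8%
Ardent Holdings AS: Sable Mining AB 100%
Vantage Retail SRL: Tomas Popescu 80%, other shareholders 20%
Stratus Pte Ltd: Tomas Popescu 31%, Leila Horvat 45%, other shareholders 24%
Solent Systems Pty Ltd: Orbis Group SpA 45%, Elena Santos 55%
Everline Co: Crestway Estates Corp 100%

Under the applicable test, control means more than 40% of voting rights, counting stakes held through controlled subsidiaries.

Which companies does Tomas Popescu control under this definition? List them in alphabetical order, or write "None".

Tomas holds 100% of Crestway, so Tomas controls Crestway.
Tomas holds 80% of Vantage, so Tomas controls Vantage.
Crestway holds 100% of Everline, so Tomas controls Everline.
No other company's threshold is met.

Crestway Estates Corp, Everline Co, Vantage Retail SRL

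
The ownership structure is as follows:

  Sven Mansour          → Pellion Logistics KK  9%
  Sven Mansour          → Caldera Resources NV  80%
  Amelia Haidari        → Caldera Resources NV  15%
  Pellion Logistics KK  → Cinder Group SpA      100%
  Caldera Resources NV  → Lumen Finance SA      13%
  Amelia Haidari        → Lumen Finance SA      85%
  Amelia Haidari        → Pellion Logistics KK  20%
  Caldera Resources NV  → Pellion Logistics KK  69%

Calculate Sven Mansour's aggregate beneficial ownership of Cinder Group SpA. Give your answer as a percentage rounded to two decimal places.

64.20%

Sven reaches Cinder along 2 paths.
Via Caldera → Pellion: 80% × 69% × 100% = 55.2%.
Via Pellion: 9% × 100% = 9%.
Total: 55.2% + 9% = 64.2%.
Rounded: 64.20%.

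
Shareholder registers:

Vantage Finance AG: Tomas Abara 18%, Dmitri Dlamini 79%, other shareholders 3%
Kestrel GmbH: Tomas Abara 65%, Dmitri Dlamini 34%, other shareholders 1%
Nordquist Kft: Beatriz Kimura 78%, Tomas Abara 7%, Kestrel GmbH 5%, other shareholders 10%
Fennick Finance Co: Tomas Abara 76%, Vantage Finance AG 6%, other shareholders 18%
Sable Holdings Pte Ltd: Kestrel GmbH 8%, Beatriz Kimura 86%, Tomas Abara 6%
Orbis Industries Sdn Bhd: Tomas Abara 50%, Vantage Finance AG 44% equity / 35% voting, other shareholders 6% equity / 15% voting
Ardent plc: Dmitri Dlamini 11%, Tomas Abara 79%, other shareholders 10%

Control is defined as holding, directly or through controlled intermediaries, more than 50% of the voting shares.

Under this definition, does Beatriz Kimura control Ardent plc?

No

Beatriz holds 78% of Nordquist, so Beatriz controls Nordquist.
Beatriz holds 86% of Sable, so Beatriz controls Sable.
Neither Beatriz nor any entity Beatriz controls holds any voting interest in Ardent.
So Beatriz does not control Ardent.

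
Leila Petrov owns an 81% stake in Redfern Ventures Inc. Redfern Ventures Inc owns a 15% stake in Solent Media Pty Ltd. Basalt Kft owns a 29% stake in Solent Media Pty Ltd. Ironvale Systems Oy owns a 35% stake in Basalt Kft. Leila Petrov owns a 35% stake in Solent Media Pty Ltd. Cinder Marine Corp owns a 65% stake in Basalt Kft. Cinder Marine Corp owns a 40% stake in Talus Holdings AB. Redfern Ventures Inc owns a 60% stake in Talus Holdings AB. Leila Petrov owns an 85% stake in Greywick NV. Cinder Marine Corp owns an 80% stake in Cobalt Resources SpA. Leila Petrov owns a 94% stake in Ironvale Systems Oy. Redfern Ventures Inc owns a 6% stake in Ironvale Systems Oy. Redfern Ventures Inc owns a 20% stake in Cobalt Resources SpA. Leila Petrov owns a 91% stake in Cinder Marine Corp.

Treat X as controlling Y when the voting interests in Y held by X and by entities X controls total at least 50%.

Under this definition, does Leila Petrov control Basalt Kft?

Yes

Leila holds 81% of Redfern, so Leila controls Redfern.
Redfern and Leila together hold 6% + 94% = 100% of Ironvale, so Leila controls Ironvale.
Leila holds 91% of Cinder, so Leila controls Cinder.
Ironvale and Cinder together hold 35% + 65% = 100% of Basalt, so Leila controls Basalt.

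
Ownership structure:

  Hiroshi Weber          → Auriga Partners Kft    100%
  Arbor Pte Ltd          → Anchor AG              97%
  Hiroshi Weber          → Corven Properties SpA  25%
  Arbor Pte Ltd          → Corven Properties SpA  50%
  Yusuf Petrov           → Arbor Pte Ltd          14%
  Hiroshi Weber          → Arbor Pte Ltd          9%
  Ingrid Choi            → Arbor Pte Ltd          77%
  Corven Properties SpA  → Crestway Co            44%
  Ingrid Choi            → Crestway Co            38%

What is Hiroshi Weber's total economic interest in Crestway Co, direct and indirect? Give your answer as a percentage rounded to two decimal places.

Hiroshi reaches Crestway along 2 paths.
Via Corven: 25% × 44% = 11%.
Via Arbor → Corven: 9% × 50% × 44% = 1.98%.
Total: 11% + 1.98% = 12.98%.

12.98%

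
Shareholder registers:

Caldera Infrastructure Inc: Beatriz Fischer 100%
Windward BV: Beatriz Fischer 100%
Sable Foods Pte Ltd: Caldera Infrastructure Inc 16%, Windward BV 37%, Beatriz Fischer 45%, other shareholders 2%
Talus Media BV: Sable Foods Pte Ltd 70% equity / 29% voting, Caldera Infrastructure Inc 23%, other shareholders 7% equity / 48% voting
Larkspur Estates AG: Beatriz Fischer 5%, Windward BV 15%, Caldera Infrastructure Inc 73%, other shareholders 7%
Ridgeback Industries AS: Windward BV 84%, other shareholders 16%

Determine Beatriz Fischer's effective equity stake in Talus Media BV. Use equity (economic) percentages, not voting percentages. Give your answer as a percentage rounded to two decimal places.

91.60%

Beatriz reaches Talus along 4 paths.
Via Caldera → Sable: 100% × 16% × 70% = 11.2%.
Via Windward → Sable: 100% × 37% × 70% = 25.9%.
Via Sable: 45% × 70% = 31.5%.
Via Caldera: 100% × 23% = 23%.
Total: 11.2% + 25.9% + 31.5% + 23% = 91.6%.
Rounded: 91.60%.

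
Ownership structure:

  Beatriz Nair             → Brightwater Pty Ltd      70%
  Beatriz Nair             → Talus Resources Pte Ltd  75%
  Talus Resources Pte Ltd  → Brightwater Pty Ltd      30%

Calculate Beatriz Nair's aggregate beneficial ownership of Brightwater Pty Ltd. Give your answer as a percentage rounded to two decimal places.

92.50%

Beatriz reaches Brightwater along 2 paths.
Direct stake: 70% = 70%.
Via Talus: 75% × 30% = 22.5%.
Total: 70% + 22.5% = 92.5%.
Rounded: 92.50%.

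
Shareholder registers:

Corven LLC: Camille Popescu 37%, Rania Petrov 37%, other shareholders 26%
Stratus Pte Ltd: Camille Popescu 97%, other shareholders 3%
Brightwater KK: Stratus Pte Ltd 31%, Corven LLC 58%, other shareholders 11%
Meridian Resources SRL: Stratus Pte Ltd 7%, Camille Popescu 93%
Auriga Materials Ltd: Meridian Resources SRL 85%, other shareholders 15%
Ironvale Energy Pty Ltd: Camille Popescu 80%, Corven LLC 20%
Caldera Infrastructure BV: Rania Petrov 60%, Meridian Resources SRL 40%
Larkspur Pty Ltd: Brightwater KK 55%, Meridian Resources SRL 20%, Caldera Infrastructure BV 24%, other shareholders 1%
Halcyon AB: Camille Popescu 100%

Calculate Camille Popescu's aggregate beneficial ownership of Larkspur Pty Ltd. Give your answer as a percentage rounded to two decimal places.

Camille reaches Larkspur along 6 paths.
Via Stratus → Brightwater: 97% × 31% × 55% = 16.5385%.
Via Corven → Brightwater: 37% × 58% × 55% = 11.803%.
Via Stratus → Meridian: 97% × 7% × 20% = 1.358%.
Via Meridian: 93% × 20% = 18.6%.
Via Stratus → Meridian → Caldera: 97% × 7% × 40% × 24% = 0.65184%.
Via Meridian → Caldera: 93% × 40% × 24% = 8.928%.
Total: 16.5385% + 11.803% + 1.358% + 18.6% + 0.65184% + 8.928% = 57.87934%.
Rounded: 57.88%.

57.88%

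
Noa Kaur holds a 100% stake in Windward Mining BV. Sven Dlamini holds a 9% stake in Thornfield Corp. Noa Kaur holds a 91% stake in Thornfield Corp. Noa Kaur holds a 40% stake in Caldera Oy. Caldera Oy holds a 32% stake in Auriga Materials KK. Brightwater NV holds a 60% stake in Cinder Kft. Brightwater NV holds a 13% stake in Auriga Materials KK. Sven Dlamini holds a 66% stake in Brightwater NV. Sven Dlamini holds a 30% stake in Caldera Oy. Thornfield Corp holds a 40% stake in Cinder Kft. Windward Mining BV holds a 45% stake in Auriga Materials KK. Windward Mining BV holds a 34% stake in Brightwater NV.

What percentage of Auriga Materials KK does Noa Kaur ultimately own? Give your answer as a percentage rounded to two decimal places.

Noa reaches Auriga along 3 paths.
Via Caldera: 40% × 32% = 12.8%.
Via Windward: 100% × 45% = 45%.
Via Windward → Brightwater: 100% × 34% × 13% = 4.42%.
Total: 12.8% + 45% + 4.42% = 62.22%.

62.22%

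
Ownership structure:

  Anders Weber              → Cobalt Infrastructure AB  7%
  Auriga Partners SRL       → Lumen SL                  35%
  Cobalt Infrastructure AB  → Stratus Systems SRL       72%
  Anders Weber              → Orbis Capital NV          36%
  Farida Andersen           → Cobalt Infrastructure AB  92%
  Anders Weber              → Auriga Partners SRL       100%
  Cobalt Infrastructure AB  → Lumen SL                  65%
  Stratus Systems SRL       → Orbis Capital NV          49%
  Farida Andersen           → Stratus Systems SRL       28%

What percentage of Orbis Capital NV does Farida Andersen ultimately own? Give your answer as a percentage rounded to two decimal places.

Farida reaches Orbis along 2 paths.
Via Cobalt → Stratus: 92% × 72% × 49% = 32.4576%.
Via Stratus: 28% × 49% = 13.72%.
Total: 32.4576% + 13.72% = 46.1776%.
Rounded: 46.18%.

46.18%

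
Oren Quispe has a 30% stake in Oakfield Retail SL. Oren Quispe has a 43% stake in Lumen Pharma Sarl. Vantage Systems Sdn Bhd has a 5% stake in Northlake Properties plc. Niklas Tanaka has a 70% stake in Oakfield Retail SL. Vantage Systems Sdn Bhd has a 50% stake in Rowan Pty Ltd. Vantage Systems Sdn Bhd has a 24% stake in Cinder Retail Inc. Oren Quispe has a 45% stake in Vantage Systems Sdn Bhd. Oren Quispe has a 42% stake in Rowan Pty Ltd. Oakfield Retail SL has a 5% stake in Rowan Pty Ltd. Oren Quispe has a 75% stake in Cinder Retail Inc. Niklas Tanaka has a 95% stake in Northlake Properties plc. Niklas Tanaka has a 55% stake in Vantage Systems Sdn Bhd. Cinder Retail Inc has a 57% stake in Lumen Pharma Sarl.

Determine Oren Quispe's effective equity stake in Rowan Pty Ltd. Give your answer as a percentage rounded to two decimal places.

66.00%

Oren reaches Rowan along 3 paths.
Via Vantage: 45% × 50% = 22.5%.
Direct stake: 42% = 42%.
Via Oakfield: 30% × 5% = 1.5%.
Total: 22.5% + 42% + 1.5% = 66%.
Rounded: 66.00%.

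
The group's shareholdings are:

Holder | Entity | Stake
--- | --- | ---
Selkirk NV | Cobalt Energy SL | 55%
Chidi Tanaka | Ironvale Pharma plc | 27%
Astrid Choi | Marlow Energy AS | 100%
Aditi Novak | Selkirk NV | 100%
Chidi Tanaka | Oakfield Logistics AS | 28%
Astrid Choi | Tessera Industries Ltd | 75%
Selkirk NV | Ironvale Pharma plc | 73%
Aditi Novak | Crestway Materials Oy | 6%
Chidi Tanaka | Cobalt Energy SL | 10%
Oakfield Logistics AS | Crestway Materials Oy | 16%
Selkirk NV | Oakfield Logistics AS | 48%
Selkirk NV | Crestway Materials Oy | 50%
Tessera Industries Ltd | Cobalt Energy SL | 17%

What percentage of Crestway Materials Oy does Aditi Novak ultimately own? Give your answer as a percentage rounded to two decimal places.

Aditi reaches Crestway along 3 paths.
Direct stake: 6% = 6%.
Via Selkirk: 100% × 50% = 50%.
Via Selkirk → Oakfield: 100% × 48% × 16% = 7.68%.
Total: 6% + 50% + 7.68% = 63.68%.

63.68%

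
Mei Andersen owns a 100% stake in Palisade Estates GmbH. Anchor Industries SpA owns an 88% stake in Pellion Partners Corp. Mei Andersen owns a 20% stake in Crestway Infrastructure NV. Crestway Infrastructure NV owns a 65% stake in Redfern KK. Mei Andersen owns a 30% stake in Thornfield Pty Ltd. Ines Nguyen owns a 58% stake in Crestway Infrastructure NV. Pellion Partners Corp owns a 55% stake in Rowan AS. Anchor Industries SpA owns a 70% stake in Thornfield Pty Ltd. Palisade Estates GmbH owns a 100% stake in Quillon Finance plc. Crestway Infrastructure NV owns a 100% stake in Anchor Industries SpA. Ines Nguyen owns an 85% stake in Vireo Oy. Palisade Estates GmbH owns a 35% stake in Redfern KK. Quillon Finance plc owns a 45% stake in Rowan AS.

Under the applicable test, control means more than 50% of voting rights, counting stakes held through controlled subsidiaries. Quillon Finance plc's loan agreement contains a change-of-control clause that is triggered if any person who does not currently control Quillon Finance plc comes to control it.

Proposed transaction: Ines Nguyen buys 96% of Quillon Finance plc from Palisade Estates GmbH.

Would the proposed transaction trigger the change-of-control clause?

Yes

The purchase adds only to Ines's holdings (Palisade's stake shrinks), so Ines is the only person who could newly come to control Quillon.
Ines holds 58% of Crestway, so Ines controls Crestway.
Crestway holds 100% of Anchor, so Ines controls Anchor.
Anchor holds 88% of Pellion, so Ines controls Pellion.
Crestway holds 65% of Redfern, so Ines controls Redfern.
Pellion holds 55% of Rowan, so Ines controls Rowan.
Anchor holds 70% of Thornfield, so Ines controls Thornfield.
Ines holds 85% of Vireo, so Ines controls Vireo.
Neither Ines nor any entity Ines controls holds any voting interest in Quillon.
So before the transaction, Ines does not control Quillon.
After the purchase, Ines holds 96% of Quillon directly, and Palisade's stake falls to 4%.
Ines holds 96% of Quillon, so Ines controls Quillon.
Ines did not control Quillon before and does after, so the clause is triggered.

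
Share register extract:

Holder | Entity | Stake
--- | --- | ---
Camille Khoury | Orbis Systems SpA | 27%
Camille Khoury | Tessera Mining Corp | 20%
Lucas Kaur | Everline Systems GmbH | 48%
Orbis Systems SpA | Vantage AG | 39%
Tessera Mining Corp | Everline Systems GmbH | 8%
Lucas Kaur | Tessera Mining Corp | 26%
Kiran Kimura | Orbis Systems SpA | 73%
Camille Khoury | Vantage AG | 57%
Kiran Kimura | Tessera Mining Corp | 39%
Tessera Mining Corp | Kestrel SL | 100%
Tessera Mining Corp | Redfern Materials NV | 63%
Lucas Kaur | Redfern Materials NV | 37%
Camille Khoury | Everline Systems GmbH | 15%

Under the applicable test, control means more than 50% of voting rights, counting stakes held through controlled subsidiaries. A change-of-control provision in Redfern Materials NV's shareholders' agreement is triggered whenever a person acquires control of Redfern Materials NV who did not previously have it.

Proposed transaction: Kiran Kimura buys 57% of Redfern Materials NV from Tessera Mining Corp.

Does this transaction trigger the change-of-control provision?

Yes

The purchase adds only to Kiran's holdings (Tessera's stake shrinks), so Kiran is the only person who could newly come to control Redfern.
Kiran holds 73% of Orbis, so Kiran controls Orbis.
Neither Kiran nor any entity Kiran controls holds any voting interest in Redfern.
So before the transaction, Kiran does not control Redfern.
After the purchase, Kiran holds 57% of Redfern directly, and Tessera's stake falls to 6%.
Kiran holds 57% of Redfern, so Kiran controls Redfern.
Kiran did not control Redfern before and does after, so the clause is triggered.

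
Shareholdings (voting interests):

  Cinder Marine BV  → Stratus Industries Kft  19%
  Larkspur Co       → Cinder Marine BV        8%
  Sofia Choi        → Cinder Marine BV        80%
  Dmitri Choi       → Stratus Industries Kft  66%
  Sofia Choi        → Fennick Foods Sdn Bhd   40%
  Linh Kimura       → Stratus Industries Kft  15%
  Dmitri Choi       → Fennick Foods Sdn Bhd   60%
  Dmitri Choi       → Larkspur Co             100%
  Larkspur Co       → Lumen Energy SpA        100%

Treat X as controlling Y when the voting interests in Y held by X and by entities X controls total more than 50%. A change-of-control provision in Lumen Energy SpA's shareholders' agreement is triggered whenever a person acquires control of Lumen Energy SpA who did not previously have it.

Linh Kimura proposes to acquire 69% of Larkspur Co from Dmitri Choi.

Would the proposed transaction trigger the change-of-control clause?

Yes

The purchase adds only to Linh's holdings (Dmitri's stake shrinks), so Linh is the only person who could newly come to control Lumen.
Linh's largest direct stake is 15% in Stratus, which does not meet the threshold, so Linh controls no company.
Neither Linh nor any entity Linh controls holds any voting interest in Lumen.
So before the transaction, Linh does not control Lumen.
After the purchase, Linh holds 69% of Larkspur directly, and Dmitri's stake falls to 31%.
Linh holds 69% of Larkspur, so Linh controls Larkspur.
Larkspur holds 100% of Lumen, so Linh controls Lumen.
Linh did not control Lumen before and does after, so the clause is triggered.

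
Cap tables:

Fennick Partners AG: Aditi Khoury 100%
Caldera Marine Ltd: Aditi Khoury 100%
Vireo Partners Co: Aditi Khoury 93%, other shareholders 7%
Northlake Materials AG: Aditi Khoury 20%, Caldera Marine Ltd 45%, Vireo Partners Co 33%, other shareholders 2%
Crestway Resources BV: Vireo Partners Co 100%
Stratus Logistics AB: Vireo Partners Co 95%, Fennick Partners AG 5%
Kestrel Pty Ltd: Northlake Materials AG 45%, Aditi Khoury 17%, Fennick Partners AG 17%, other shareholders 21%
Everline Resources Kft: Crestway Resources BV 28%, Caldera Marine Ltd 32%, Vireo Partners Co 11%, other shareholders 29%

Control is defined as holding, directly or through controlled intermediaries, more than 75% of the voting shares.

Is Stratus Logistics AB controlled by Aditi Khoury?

Yes

Aditi holds 93% of Vireo, so Aditi controls Vireo.
Aditi holds 100% of Fennick, so Aditi controls Fennick.
Vireo and Fennick together hold 95% + 5% = 100% of Stratus, so Aditi controls Stratus.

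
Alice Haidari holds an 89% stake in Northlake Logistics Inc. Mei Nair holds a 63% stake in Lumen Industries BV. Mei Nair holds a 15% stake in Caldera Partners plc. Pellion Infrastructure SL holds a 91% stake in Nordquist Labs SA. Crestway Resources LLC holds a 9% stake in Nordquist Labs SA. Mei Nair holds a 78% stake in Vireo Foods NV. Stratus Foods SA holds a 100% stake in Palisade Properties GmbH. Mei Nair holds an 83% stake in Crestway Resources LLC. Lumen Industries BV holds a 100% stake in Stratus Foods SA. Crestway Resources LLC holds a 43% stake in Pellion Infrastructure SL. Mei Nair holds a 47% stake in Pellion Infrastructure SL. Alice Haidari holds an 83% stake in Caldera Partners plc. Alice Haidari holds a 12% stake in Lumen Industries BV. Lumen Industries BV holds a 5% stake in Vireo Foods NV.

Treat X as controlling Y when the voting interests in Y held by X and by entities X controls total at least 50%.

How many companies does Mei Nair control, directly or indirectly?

7

Mei holds 63% of Lumen, so Mei controls Lumen.
Lumen holds 100% of Stratus, so Mei controls Stratus.
Mei holds 83% of Crestway, so Mei controls Crestway.
Mei and Crestway together hold 47% + 43% = 90% of Pellion, so Mei controls Pellion.
Mei and Lumen together hold 78% + 5% = 83% of Vireo, so Mei controls Vireo.
Crestway and Pellion together hold 9% + 91% = 100% of Nordquist, so Mei controls Nordquist.
Stratus holds 100% of Palisade, so Mei controls Palisade.
No other company's threshold is met.
Mei controls 7 companies.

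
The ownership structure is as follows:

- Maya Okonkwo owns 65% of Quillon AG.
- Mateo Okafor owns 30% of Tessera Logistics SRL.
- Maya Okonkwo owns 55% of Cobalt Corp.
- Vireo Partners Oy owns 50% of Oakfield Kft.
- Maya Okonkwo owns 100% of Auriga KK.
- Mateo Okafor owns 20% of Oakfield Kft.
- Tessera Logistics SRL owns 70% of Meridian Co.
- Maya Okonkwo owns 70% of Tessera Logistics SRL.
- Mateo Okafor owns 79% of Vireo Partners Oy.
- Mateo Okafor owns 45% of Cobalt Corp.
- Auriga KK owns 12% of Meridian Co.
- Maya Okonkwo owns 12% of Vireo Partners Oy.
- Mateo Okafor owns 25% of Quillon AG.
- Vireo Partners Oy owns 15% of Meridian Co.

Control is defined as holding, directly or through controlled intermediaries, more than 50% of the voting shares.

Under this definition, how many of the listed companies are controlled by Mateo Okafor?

2

Mateo holds 79% of Vireo, so Mateo controls Vireo.
Vireo and Mateo together hold 50% + 20% = 70% of Oakfield, so Mateo controls Oakfield.
No other company's threshold is met.
Mateo controls 2 companies.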